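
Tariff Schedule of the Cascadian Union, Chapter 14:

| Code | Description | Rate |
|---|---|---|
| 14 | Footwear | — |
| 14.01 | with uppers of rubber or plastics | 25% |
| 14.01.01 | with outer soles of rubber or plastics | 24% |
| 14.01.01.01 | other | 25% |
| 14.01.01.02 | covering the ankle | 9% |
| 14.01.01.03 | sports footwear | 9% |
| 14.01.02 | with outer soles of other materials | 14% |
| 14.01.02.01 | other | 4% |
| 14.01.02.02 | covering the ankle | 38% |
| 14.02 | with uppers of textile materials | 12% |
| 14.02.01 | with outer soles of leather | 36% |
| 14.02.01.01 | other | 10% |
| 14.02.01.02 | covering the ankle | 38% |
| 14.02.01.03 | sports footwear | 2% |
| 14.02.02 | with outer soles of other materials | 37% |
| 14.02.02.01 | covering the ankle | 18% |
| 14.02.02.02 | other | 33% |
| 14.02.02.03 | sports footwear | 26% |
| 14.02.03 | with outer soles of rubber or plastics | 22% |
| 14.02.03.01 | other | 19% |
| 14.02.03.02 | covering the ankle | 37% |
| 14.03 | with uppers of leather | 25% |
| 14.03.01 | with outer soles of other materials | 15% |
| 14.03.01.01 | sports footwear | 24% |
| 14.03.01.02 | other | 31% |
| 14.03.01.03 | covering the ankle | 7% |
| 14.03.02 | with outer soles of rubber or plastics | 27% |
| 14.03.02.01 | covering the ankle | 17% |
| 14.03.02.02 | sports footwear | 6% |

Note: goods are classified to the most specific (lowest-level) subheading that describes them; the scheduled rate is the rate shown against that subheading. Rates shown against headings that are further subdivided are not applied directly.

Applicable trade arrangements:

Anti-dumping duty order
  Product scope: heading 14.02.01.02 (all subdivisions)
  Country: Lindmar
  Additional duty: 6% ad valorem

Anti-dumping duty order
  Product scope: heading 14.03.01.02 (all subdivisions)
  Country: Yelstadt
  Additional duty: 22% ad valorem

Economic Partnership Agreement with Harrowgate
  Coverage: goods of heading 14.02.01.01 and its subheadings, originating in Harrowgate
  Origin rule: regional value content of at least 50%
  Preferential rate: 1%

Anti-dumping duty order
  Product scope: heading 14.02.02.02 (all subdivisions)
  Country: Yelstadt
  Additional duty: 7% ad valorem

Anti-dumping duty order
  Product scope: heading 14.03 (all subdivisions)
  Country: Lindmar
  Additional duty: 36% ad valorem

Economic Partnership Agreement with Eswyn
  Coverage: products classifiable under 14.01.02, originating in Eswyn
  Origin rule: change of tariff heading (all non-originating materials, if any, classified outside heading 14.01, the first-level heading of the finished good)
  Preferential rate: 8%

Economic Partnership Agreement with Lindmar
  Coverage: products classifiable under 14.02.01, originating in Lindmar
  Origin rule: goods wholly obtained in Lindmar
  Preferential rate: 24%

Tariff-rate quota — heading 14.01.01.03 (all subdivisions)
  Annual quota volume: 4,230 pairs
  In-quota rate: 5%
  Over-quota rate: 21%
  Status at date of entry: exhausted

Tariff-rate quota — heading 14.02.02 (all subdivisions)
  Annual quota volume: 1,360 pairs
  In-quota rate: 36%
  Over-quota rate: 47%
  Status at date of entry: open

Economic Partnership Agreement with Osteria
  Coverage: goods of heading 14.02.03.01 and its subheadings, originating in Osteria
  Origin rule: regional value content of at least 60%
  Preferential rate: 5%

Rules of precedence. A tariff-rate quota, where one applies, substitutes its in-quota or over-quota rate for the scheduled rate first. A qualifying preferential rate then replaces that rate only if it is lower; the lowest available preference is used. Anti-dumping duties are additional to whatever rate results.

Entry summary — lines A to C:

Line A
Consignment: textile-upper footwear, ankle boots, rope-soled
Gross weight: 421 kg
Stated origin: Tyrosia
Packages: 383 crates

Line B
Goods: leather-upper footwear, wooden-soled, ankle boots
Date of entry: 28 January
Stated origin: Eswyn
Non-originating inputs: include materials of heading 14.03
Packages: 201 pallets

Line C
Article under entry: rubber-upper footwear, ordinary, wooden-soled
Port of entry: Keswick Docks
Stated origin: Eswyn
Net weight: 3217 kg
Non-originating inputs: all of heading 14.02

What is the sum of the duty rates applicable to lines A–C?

47%

Line A: textile-upper → 14.02; rope-soled → 14.02.02; ankle boots → 14.02.02.01. Scheduled 18%. quota on 14.02.02 open → in-quota 36%. → 36%.
Line B: leather-upper → 14.03; wooden-soled → 14.03.01; ankle boots → 14.03.01.03. Scheduled 7%. Eswyn agreement on 14.01.02: 14.03.01.03 not covered. → 7%.
Line C: rubber-upper → 14.01; wooden-soled → 14.01.02; ordinary → 14.01.02.01. Scheduled 4%. Eswyn agreement on 14.01.02: CTH met → 8% available; preference 8% not lower than 4% → no reduction. → 4%.
Sum: 36% + 7% + 4% = 47%.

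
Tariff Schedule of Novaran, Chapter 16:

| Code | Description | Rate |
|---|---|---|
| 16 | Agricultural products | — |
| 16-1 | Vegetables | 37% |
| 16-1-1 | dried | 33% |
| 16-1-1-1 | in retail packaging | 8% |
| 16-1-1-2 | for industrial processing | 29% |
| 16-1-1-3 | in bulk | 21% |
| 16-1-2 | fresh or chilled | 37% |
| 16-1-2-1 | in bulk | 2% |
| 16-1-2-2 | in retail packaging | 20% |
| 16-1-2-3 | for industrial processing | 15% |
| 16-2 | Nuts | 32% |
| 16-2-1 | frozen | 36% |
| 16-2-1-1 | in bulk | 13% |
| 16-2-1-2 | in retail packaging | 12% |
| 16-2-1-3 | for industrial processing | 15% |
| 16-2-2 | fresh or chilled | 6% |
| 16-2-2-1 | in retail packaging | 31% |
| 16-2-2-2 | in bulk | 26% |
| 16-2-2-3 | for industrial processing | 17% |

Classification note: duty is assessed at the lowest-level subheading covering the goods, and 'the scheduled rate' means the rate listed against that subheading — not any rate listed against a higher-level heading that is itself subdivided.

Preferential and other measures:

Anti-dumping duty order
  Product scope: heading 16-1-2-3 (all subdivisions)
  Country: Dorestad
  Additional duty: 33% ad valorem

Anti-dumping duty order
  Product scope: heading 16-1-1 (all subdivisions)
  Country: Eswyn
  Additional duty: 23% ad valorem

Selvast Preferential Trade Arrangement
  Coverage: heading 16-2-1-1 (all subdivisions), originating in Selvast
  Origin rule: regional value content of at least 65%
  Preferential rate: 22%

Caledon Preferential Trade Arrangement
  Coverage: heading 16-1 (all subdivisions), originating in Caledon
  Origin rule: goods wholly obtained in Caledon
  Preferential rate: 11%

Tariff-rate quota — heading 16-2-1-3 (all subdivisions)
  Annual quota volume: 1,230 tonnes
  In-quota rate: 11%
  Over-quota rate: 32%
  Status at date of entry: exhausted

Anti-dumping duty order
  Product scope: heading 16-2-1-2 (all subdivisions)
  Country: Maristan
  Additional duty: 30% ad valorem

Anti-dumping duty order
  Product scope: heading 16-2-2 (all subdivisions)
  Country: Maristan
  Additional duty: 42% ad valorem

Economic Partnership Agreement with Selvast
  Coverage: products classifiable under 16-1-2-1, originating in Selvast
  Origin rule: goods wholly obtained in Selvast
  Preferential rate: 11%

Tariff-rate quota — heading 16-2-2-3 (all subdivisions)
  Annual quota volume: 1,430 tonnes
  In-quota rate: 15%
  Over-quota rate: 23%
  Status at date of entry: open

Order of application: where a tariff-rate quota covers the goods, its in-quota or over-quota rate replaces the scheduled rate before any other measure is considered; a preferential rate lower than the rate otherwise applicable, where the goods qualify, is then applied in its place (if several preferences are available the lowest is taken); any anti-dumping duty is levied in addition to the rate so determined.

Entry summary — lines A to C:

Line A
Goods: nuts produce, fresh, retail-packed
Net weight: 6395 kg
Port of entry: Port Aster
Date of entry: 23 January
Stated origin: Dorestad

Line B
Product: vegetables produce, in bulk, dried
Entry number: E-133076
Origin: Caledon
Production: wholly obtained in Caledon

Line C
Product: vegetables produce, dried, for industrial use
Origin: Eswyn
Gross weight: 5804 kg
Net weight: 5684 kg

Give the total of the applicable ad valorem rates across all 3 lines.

94%

Line A: nuts → 16-2; fresh → 16-2-2; retail-packed → 16-2-2-1. Scheduled 31%. No special measure applies. → 31%.
Line B: vegetables → 16-1; dried → 16-1-1; in bulk → 16-1-1-3. Scheduled 21%. Caledon agreement on 16-1: wholly obtained → 11% available; preferential 11%. → 11%.
Line C: vegetables → 16-1; dried → 16-1-1; for industrial use → 16-1-1-2. Scheduled 29%. anti-dumping (Eswyn, 16-1-1): +23%; total 29% + 23% = 52%. → 52%.
Sum: 31% + 11% + 52% = 94%.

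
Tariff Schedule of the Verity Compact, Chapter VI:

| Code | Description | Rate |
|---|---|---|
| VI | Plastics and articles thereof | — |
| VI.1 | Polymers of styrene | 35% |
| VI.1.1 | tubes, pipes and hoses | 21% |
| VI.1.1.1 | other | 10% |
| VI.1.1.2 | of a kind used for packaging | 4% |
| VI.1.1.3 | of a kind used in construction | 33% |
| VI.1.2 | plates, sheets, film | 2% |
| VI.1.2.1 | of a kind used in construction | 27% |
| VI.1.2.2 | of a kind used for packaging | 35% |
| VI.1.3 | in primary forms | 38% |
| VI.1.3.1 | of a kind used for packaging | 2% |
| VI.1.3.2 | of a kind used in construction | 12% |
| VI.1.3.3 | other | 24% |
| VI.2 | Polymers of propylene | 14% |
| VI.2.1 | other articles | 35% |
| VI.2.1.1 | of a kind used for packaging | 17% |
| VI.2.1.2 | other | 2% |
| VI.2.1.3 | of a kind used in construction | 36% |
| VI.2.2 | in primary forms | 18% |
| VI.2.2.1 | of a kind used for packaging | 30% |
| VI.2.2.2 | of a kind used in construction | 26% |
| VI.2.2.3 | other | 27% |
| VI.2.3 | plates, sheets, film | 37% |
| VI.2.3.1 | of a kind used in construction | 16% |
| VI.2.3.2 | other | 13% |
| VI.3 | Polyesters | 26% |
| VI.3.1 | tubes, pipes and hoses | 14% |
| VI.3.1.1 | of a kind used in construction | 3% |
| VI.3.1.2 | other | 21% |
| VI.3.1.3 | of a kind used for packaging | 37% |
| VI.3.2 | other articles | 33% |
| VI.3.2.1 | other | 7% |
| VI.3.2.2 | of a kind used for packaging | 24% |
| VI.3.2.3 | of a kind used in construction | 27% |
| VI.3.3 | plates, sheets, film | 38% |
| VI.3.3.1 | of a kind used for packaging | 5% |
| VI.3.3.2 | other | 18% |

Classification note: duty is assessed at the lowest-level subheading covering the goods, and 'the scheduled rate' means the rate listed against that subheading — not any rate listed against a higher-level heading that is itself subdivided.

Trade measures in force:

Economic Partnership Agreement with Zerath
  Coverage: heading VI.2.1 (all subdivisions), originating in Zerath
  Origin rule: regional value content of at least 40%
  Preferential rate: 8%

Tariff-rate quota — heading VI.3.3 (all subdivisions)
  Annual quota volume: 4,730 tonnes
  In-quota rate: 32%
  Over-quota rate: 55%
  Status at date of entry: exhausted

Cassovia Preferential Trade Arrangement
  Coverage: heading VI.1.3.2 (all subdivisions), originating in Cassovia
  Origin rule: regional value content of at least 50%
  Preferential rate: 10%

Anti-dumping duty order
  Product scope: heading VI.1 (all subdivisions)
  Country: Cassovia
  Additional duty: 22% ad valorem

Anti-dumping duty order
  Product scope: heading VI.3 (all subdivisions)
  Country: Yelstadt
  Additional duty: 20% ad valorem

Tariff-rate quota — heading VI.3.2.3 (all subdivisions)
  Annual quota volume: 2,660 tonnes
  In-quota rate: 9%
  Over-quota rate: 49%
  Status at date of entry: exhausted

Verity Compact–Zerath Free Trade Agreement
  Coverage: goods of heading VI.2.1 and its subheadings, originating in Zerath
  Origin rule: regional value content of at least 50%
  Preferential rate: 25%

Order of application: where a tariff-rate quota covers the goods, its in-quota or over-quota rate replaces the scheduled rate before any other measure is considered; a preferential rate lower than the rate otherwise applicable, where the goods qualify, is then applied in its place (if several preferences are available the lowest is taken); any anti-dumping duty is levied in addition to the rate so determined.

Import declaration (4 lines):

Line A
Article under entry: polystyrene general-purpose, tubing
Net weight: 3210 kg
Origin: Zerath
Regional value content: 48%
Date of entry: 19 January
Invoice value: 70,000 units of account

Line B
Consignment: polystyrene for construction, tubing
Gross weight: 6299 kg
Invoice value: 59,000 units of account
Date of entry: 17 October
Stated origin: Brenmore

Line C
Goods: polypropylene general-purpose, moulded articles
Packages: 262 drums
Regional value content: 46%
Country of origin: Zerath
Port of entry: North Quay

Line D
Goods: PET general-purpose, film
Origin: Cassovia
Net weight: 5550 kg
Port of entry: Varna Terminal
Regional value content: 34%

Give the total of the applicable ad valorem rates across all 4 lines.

Line A: polystyrene → VI.1; tubing → VI.1.1; general-purpose → VI.1.1.1. Scheduled 10%. Zerath agreement on VI.2.1: VI.1.1.1 not covered; Zerath agreement on VI.2.1: VI.1.1.1 not covered. → 10%.
Line B: polystyrene → VI.1; tubing → VI.1.1; for construction → VI.1.1.3. Scheduled 33%. No special measure applies. → 33%.
Line C: polypropylene → VI.2; moulded articles → VI.2.1; general-purpose → VI.2.1.2. Scheduled 2%. Zerath agreement on VI.2.1: RVC ≥ 40% → 8% available; Zerath agreement on VI.2.1: RVC < 50%; preference 8% not lower than 2% → no reduction. → 2%.
Line D: PET → VI.3; film → VI.3.3; general-purpose → VI.3.3.2. Scheduled 18%. quota on VI.3.3 exhausted → over-quota 55%; Cassovia agreement on VI.1.3.2: VI.3.3.2 not covered. → 55%.
Sum: 10% + 33% + 2% + 55% = 100%.

100%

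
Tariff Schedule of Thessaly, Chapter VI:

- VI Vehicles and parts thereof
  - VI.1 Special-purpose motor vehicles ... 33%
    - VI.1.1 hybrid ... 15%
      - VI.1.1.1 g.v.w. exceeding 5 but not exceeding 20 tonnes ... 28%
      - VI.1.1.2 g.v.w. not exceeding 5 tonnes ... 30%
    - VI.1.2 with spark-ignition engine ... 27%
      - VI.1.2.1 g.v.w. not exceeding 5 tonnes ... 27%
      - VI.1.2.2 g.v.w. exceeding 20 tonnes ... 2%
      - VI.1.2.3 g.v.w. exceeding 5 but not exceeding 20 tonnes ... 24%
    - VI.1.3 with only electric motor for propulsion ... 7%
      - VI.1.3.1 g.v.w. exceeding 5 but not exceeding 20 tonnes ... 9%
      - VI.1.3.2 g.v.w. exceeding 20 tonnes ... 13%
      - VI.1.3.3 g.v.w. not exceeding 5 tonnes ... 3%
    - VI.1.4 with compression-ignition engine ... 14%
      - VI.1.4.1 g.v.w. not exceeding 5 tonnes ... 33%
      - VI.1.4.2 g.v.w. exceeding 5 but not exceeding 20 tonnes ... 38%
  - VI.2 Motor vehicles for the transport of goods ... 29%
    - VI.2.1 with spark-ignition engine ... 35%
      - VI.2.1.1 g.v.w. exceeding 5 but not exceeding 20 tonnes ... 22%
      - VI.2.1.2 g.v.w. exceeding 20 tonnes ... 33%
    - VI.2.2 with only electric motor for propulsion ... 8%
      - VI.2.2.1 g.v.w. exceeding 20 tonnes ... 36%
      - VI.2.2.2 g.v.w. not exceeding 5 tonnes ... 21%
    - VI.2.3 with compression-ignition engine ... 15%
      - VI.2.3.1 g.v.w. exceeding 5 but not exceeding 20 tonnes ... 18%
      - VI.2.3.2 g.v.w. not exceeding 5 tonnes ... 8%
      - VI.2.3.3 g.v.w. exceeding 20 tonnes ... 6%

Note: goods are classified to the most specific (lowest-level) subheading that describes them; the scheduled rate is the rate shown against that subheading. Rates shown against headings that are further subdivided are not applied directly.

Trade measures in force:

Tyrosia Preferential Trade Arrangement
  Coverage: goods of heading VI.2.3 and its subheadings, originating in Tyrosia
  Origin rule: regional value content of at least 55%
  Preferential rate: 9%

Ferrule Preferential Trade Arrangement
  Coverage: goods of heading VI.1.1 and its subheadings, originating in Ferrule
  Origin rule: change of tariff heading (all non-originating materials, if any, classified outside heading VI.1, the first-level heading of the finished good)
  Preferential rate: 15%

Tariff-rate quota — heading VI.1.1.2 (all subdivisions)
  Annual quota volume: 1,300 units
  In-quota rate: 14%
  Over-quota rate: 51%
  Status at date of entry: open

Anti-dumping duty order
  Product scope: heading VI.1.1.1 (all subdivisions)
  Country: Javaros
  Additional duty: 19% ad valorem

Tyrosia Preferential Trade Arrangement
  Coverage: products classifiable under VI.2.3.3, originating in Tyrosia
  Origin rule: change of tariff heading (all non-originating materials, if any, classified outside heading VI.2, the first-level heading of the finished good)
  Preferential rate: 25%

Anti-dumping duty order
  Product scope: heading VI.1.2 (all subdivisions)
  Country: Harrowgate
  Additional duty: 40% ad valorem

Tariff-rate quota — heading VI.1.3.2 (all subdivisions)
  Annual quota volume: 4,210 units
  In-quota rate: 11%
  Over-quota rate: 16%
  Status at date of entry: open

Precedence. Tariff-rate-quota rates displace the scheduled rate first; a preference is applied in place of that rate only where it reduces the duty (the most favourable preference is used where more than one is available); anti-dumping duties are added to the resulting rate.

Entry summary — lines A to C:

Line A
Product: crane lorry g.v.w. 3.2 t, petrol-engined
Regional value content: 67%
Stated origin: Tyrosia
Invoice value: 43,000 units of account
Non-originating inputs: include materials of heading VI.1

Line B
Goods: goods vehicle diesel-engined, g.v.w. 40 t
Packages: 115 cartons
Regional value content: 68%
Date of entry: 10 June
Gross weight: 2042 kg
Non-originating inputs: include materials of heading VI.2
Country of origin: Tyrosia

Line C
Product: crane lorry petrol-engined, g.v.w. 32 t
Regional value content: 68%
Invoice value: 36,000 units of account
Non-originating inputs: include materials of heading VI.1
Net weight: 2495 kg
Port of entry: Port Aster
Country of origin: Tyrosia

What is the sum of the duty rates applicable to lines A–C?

35%

Line A: crane lorry → VI.1; petrol-engined → VI.1.2; g.v.w. 3.2 t → VI.1.2.1. Scheduled 27%. Tyrosia agreement on VI.2.3: VI.1.2.1 not covered; Tyrosia agreement on VI.2.3.3: VI.1.2.1 not covered. → 27%.
Line B: goods vehicle → VI.2; diesel-engined → VI.2.3; g.v.w. 40 t → VI.2.3.3. Scheduled 6%. Tyrosia agreement on VI.2.3: RVC ≥ 55% → 9% available; Tyrosia agreement on VI.2.3.3: CTH not met; preference 9% not lower than 6% → no reduction. → 6%.
Line C: crane lorry → VI.1; petrol-engined → VI.1.2; g.v.w. 32 t → VI.1.2.2. Scheduled 2%. Tyrosia agreement on VI.2.3: VI.1.2.2 not covered; Tyrosia agreement on VI.2.3.3: VI.1.2.2 not covered. → 2%.
Sum: 27% + 6% + 2% = 35%.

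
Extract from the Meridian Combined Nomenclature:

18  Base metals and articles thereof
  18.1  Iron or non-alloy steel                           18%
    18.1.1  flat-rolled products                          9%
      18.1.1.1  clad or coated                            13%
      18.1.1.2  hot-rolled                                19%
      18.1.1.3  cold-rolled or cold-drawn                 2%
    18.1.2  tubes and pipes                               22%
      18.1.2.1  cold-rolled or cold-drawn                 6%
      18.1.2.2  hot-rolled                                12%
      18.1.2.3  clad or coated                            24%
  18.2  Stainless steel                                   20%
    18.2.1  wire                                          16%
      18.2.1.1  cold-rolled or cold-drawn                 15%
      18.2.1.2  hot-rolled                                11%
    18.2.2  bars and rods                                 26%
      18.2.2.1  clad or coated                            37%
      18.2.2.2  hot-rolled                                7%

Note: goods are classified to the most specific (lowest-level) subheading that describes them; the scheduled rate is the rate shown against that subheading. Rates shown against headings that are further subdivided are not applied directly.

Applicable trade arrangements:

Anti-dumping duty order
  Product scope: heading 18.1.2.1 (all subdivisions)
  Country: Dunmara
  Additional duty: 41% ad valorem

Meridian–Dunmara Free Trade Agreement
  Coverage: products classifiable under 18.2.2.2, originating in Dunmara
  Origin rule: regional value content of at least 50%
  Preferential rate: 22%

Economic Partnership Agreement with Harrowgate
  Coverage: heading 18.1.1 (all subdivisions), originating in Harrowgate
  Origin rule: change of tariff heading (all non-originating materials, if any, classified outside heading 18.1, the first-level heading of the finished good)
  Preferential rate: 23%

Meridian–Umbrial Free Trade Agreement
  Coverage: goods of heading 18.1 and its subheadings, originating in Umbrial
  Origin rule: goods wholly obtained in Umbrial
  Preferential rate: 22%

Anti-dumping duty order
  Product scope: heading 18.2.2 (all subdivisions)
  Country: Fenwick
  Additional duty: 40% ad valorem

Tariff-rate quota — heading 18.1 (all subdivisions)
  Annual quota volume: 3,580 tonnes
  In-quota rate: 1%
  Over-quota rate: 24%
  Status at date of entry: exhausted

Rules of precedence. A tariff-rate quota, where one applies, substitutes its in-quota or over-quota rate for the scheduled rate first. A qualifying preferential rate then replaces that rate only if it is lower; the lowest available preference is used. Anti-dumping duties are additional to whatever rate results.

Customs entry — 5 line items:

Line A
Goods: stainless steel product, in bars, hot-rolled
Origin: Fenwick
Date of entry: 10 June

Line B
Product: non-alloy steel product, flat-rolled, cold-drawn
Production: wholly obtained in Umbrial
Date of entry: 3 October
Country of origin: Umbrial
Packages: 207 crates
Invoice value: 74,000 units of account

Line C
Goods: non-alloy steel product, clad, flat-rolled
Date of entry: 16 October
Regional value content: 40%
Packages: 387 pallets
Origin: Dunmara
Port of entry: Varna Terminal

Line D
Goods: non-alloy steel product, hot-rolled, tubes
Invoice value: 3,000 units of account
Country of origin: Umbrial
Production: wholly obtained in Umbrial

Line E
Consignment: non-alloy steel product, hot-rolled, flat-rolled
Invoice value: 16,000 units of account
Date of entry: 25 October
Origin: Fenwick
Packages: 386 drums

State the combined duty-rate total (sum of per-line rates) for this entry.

139%

Line A: stainless steel → 18.2; in bars → 18.2.2; hot-rolled → 18.2.2.2. Scheduled 7%. anti-dumping (Fenwick, 18.2.2): +40%; total 7% + 40% = 47%. → 47%.
Line B: non-alloy steel → 18.1; flat-rolled → 18.1.1; cold-drawn → 18.1.1.3. Scheduled 2%. quota on 18.1 exhausted → over-quota 24%; Umbrial agreement on 18.1: wholly obtained → 22% available; preferential 22%. → 22%.
Line C: non-alloy steel → 18.1; flat-rolled → 18.1.1; clad → 18.1.1.1. Scheduled 13%. quota on 18.1 exhausted → over-quota 24%; Dunmara agreement on 18.2.2.2: 18.1.1.1 not covered. → 24%.
Line D: non-alloy steel → 18.1; tubes → 18.1.2; hot-rolled → 18.1.2.2. Scheduled 12%. quota on 18.1 exhausted → over-quota 24%; Umbrial agreement on 18.1: wholly obtained → 22% available; preferential 22%. → 22%.
Line E: non-alloy steel → 18.1; flat-rolled → 18.1.1; hot-rolled → 18.1.1.2. Scheduled 19%. quota on 18.1 exhausted → over-quota 24%. → 24%.
Sum: 47% + 22% + 24% + 22% + 24% = 139%.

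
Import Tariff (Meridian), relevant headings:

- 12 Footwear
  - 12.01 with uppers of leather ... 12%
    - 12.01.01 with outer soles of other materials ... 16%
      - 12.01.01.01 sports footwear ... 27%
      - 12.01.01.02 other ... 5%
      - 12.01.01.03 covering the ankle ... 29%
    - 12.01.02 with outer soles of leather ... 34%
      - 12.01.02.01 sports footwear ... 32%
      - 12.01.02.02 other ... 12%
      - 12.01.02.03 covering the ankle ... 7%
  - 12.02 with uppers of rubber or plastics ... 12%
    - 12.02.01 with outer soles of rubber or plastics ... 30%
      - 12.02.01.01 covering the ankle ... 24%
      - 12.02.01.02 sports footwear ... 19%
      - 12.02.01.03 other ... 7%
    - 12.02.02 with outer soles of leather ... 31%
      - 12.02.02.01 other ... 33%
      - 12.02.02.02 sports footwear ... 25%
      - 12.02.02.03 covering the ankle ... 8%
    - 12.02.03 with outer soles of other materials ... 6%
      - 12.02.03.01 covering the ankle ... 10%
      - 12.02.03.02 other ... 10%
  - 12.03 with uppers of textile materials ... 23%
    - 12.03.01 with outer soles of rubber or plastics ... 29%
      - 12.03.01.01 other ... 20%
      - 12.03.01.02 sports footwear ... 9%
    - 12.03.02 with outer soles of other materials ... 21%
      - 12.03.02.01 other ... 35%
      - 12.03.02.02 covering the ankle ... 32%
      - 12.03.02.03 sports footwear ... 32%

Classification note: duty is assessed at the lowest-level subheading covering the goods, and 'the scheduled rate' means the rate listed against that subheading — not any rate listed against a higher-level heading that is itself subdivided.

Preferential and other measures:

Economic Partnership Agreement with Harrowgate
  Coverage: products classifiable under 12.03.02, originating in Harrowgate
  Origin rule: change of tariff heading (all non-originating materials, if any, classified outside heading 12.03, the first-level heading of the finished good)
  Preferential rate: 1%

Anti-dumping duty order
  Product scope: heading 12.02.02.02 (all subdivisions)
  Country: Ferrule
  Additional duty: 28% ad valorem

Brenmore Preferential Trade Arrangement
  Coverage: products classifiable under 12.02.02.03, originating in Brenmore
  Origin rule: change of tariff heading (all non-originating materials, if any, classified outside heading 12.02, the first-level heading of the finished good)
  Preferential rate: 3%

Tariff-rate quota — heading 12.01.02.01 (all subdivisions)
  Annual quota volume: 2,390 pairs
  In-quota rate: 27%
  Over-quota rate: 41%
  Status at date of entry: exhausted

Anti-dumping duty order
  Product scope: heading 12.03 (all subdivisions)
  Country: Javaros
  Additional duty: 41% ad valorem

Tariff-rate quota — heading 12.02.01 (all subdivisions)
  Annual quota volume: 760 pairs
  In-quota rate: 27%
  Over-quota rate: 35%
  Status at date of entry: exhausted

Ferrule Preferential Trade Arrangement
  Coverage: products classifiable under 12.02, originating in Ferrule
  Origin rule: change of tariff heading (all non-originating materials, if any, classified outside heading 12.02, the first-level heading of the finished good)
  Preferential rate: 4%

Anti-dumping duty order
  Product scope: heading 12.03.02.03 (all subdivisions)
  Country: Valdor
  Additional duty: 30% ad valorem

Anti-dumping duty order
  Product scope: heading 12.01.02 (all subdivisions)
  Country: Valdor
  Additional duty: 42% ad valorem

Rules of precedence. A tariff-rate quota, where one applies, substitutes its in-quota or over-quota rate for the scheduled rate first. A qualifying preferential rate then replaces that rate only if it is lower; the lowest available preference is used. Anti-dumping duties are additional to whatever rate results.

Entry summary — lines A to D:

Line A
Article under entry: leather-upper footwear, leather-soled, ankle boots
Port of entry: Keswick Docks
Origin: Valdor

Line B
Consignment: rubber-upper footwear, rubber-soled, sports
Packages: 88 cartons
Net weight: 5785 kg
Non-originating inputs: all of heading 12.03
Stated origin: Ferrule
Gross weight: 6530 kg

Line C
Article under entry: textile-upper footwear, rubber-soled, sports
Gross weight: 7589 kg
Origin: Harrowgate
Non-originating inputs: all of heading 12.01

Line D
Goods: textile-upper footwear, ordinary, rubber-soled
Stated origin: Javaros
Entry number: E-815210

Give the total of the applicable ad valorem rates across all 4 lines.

123%

Line A: leather-upper → 12.01; leather-soled → 12.01.02; ankle boots → 12.01.02.03. Scheduled 7%. anti-dumping (Valdor, 12.01.02): +42%; total 7% + 42% = 49%. → 49%.
Line B: rubber-upper → 12.02; rubber-soled → 12.02.01; sports → 12.02.01.02. Scheduled 19%. quota on 12.02.01 exhausted → over-quota 35%; Ferrule agreement on 12.02: CTH met → 4% available; preferential 4%. → 4%.
Line C: textile-upper → 12.03; rubber-soled → 12.03.01; sports → 12.03.01.02. Scheduled 9%. Harrowgate agreement on 12.03.02: 12.03.01.02 not covered. → 9%.
Line D: textile-upper → 12.03; rubber-soled → 12.03.01; ordinary → 12.03.01.01. Scheduled 20%. anti-dumping (Javaros, 12.03): +41%; total 20% + 41% = 61%. → 61%.
Sum: 49% + 4% + 9% + 61% = 123%.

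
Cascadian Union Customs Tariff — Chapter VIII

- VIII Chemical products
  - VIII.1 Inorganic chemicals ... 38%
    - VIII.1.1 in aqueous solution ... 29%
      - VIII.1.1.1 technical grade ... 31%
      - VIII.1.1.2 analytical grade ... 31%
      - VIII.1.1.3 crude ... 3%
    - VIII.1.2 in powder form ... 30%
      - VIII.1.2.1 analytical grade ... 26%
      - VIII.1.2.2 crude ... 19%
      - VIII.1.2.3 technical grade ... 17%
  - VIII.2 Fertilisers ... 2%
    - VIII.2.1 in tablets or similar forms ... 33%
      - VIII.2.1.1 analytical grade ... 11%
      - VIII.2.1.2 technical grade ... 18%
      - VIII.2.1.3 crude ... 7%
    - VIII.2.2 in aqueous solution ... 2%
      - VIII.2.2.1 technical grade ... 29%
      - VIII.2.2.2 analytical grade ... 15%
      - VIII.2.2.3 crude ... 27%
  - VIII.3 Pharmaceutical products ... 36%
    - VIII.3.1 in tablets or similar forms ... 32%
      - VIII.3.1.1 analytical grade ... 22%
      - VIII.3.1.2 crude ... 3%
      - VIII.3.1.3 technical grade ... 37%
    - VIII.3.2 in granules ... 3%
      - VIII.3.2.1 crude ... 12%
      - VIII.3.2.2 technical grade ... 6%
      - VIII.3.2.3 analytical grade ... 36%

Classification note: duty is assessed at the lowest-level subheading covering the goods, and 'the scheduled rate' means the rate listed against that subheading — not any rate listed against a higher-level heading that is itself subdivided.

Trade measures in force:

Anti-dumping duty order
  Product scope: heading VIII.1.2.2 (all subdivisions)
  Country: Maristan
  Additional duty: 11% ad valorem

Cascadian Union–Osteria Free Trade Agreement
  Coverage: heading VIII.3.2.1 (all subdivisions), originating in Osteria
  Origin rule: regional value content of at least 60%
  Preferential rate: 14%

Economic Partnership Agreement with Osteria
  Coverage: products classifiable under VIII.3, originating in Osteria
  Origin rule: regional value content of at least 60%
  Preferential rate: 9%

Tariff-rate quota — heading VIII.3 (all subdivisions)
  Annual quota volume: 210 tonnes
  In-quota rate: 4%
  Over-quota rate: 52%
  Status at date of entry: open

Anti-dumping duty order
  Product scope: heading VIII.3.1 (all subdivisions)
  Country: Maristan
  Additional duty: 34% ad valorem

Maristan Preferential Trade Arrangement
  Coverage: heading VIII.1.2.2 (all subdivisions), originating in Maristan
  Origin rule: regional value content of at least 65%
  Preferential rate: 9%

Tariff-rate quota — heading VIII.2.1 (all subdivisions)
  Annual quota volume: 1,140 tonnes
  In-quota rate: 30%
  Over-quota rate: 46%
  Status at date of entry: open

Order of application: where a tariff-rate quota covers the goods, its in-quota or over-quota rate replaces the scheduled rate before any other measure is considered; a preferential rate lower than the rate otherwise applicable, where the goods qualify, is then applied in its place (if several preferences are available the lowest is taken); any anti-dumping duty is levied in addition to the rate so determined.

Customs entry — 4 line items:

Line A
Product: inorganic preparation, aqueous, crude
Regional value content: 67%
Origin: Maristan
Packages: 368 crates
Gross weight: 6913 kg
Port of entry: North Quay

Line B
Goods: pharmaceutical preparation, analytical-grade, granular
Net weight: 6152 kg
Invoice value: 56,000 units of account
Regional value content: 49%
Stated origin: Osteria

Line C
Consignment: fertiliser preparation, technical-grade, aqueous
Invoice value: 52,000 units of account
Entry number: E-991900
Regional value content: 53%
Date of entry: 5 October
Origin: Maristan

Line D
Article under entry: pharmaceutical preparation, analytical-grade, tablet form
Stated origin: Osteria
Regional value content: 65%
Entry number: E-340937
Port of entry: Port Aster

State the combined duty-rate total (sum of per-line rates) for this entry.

Line A: inorganic → VIII.1; aqueous → VIII.1.1; crude → VIII.1.1.3. Scheduled 3%. Maristan agreement on VIII.1.2.2: VIII.1.1.3 not covered. → 3%.
Line B: pharmaceutical → VIII.3; granular → VIII.3.2; analytical-grade → VIII.3.2.3. Scheduled 36%. quota on VIII.3 open → in-quota 4%; Osteria agreement on VIII.3.2.1: VIII.3.2.3 not covered; Osteria agreement on VIII.3: RVC < 60%. → 4%.
Line C: fertiliser → VIII.2; aqueous → VIII.2.2; technical-grade → VIII.2.2.1. Scheduled 29%. Maristan agreement on VIII.1.2.2: VIII.2.2.1 not covered. → 29%.
Line D: pharmaceutical → VIII.3; tablet form → VIII.3.1; analytical-grade → VIII.3.1.1. Scheduled 22%. quota on VIII.3 open → in-quota 4%; Osteria agreement on VIII.3.2.1: VIII.3.1.1 not covered; Osteria agreement on VIII.3: RVC ≥ 60% → 9% available; preference 9% not lower than 4% → no reduction. → 4%.
Sum: 3% + 4% + 29% + 4% = 40%.

40%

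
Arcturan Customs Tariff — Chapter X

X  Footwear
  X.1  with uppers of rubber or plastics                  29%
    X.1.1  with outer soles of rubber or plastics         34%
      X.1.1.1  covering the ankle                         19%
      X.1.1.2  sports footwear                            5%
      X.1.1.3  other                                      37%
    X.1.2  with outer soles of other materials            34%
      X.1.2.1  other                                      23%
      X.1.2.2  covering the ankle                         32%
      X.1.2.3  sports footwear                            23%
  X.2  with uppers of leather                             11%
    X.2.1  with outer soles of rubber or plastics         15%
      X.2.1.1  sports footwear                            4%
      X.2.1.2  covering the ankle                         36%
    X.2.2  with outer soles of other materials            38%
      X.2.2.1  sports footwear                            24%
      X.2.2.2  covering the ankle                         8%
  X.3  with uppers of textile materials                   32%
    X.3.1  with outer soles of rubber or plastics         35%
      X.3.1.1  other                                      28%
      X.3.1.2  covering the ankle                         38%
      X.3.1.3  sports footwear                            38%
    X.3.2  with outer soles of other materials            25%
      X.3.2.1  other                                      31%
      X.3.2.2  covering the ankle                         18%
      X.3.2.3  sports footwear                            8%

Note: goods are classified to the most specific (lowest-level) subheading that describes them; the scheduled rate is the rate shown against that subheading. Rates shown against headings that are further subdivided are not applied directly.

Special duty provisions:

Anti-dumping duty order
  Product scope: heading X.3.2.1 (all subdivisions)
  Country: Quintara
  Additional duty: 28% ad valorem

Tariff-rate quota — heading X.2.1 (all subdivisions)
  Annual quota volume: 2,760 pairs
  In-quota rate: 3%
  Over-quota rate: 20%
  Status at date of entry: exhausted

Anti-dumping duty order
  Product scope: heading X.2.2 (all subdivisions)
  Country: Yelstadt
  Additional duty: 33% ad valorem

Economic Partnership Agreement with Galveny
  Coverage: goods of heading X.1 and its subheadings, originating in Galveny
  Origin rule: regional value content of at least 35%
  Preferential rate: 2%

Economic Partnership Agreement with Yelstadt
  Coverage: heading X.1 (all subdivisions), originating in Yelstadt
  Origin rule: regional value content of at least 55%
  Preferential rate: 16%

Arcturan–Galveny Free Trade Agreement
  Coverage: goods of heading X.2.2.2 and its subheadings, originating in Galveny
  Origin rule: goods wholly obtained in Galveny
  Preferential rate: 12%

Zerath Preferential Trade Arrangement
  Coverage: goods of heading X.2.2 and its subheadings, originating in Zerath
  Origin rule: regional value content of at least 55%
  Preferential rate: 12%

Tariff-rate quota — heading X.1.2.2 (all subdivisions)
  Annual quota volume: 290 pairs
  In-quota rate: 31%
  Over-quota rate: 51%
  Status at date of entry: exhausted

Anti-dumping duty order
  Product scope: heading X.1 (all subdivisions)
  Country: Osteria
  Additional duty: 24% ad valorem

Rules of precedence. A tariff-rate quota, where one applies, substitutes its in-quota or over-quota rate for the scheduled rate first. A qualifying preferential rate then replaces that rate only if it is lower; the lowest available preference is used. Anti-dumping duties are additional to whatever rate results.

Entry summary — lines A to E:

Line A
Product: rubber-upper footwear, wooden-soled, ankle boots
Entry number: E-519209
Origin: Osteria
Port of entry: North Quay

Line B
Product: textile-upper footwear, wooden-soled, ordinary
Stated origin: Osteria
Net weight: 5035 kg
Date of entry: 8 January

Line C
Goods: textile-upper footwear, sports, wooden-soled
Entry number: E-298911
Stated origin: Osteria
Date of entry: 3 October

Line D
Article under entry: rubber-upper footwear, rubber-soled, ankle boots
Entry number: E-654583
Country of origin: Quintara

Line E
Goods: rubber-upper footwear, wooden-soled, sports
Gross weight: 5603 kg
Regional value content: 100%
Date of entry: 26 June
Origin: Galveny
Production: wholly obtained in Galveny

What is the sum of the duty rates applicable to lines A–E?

135%

Line A: rubber-upper → X.1; wooden-soled → X.1.2; ankle boots → X.1.2.2. Scheduled 32%. quota on X.1.2.2 exhausted → over-quota 51%; anti-dumping (Osteria, X.1): +24%; total 51% + 24% = 75%. → 75%.
Line B: textile-upper → X.3; wooden-soled → X.3.2; ordinary → X.3.2.1. Scheduled 31%. No special measure applies. → 31%.
Line C: textile-upper → X.3; wooden-soled → X.3.2; sports → X.3.2.3. Scheduled 8%. No special measure applies. → 8%.
Line D: rubber-upper → X.1; rubber-soled → X.1.1; ankle boots → X.1.1.1. Scheduled 19%. No special measure applies. → 19%.
Line E: rubber-upper → X.1; wooden-soled → X.1.2; sports → X.1.2.3. Scheduled 23%. Galveny agreement on X.1: RVC ≥ 35% → 2% available; Galveny agreement on X.2.2.2: X.1.2.3 not covered; preferential 2%. → 2%.
Sum: 75% + 31% + 8% + 19% + 2% = 135%.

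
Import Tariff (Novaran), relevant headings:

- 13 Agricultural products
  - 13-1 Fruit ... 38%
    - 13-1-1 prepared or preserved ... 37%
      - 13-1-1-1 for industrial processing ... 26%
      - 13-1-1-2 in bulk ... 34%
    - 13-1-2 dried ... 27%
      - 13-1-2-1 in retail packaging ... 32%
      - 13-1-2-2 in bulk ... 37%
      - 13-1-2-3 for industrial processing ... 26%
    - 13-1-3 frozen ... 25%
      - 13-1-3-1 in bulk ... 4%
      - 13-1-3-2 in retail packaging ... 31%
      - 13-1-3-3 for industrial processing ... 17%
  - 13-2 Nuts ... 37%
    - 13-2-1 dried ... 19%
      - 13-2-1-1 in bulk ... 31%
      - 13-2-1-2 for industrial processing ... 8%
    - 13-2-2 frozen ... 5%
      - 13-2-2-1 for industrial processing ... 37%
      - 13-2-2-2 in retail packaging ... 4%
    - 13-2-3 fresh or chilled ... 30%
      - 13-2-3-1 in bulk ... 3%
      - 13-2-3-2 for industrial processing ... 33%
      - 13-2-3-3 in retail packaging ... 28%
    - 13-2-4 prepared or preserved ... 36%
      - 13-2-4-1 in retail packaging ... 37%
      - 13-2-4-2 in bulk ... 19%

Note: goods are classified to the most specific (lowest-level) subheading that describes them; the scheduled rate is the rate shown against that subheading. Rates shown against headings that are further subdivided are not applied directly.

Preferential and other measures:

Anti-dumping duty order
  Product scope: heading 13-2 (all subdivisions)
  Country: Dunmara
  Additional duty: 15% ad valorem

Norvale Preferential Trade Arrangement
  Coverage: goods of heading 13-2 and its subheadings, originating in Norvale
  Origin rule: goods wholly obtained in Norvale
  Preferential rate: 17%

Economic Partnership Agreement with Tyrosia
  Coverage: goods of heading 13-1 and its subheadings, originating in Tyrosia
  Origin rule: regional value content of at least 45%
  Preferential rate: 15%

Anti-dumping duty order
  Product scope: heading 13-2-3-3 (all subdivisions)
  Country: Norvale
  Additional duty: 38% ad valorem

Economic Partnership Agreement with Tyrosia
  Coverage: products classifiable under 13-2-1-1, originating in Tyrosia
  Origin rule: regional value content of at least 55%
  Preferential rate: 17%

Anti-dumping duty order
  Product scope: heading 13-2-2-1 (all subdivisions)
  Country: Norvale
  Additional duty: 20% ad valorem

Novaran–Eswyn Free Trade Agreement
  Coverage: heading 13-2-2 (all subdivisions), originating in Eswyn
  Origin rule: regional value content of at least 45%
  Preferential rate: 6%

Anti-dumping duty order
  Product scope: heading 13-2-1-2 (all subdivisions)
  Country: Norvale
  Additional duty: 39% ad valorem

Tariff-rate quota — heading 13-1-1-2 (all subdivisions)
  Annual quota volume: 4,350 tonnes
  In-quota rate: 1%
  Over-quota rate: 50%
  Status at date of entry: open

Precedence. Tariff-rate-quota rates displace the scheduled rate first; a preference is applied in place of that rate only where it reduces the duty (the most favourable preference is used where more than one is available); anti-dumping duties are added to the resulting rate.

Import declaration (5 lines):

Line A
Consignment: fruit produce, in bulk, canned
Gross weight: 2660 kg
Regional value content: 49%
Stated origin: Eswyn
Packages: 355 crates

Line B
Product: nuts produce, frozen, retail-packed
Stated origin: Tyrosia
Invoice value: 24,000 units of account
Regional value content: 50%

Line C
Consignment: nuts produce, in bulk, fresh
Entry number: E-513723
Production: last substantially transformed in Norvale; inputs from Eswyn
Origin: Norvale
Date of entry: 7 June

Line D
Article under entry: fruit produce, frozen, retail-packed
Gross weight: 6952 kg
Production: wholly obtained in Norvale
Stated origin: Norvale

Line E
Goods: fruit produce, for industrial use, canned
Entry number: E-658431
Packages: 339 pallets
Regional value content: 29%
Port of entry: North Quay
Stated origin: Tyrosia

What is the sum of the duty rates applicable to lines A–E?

Line A: fruit → 13-1; canned → 13-1-1; in bulk → 13-1-1-2. Scheduled 34%. quota on 13-1-1-2 open → in-quota 1%; Eswyn agreement on 13-2-2: 13-1-1-2 not covered. → 1%.
Line B: nuts → 13-2; frozen → 13-2-2; retail-packed → 13-2-2-2. Scheduled 4%. Tyrosia agreement on 13-1: 13-2-2-2 not covered; Tyrosia agreement on 13-2-1-1: 13-2-2-2 not covered. → 4%.
Line C: nuts → 13-2; fresh → 13-2-3; in bulk → 13-2-3-1. Scheduled 3%. Norvale agreement on 13-2: not wholly obtained. → 3%.
Line D: fruit → 13-1; frozen → 13-1-3; retail-packed → 13-1-3-2. Scheduled 31%. Norvale agreement on 13-2: 13-1-3-2 not covered. → 31%.
Line E: fruit → 13-1; canned → 13-1-1; for industrial use → 13-1-1-1. Scheduled 26%. Tyrosia agreement on 13-1: RVC < 45%; Tyrosia agreement on 13-2-1-1: 13-1-1-1 not covered. → 26%.
Sum: 1% + 4% + 3% + 31% + 26% = 65%.

65%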